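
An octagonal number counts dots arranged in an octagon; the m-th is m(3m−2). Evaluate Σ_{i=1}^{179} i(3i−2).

Σ i(3i−2) = 3Σi² − 2Σi over i = 1..179.
Σi = 16110 and Σi² = 1927830.
3·1927830 − 2·16110 = 5751270.

5751270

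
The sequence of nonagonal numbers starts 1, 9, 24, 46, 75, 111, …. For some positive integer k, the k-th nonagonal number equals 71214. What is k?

143

Set n(7n−5)/2 = 71214, giving 7n² − 5n − 142428 = 0.
The discriminant is 25 + 56·71214 = 3988009, and √3988009 = 1997.
So n = (5 + 1997) / 14 = 2002/14 = 143.
Check: 143·(7·143 − 5)/2 = 71214. ✓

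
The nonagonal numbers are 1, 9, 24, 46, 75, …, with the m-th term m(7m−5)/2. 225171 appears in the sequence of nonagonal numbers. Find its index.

Set n(7n−5)/2 = 225171, giving 7n² − 5n − 450342 = 0.
So n = (5 + 3551) / 14 = 3556/14 = 254.

254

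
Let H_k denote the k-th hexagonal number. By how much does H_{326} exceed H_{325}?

Consecutive hexagonal numbers differ by 4n − 3: here 4·326 − 3 = 1301.

1301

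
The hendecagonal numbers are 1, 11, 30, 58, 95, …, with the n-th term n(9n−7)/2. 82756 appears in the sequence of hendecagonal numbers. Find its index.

136

Set n(9n−7)/2 = 82756, giving 9n² − 7n − 165512 = 0.
The discriminant is 49 + 72·82756 = 5958481, and √5958481 = 2441.
So n = (7 + 2441) / 18 = 2448/18 = 136.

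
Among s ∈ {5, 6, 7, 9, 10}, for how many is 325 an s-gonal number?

s = 5: P(5, 14) = 287 and P(5, 15) = 330; 325 is not s-gonal.
s = 6: P(6, 13) = 325. ✓
s = 7: P(7, 11) = 286 and P(7, 12) = 342; 325 is not s-gonal.
s = 9: P(9, 10) = 325. ✓
s = 10: P(10, 9) = 297 and P(10, 10) = 370; 325 is not s-gonal.
Hits: s ∈ {6, 9} → 2.

2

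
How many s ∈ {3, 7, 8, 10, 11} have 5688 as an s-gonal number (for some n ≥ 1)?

1

s = 3: P(3, 106) = 5671 and P(3, 107) = 5778; 5688 is not s-gonal.
s = 7: P(7, 48) = 5688. ✓
s = 8: P(8, 43) = 5461 and P(8, 44) = 5720; 5688 is not s-gonal.
s = 10: P(10, 38) = 5662 and P(10, 39) = 5967; 5688 is not s-gonal.
s = 11: P(11, 35) = 5390 and P(11, 36) = 5706; 5688 is not s-gonal.
Hits: s ∈ {7} → 1.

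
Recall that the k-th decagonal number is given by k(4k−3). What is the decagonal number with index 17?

The 17th decagonal number is n(4n−3) with n = 17.
17·(4·17 − 3) = 17·65 = 1105.

1105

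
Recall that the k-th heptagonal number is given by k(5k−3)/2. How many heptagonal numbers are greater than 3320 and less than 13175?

The n-th heptagonal number is n(5n−3)/2.
Smallest index with value > 3320: n = 37 (giving 3367).
Largest index with value < 13175: n = 72 (giving 12852).
Indices 37 through 72: 36 terms.

36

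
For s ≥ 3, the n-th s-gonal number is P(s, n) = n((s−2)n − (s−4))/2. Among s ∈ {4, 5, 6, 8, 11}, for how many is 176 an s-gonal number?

s = 4: P(4, 13) = 169 and P(4, 14) = 196; 176 is not s-gonal.
s = 5: P(5, 11) = 176. ✓
s = 6: P(6, 9) = 153 and P(6, 10) = 190; 176 is not s-gonal.
s = 8: P(8, 8) = 176. ✓
s = 11: P(11, 6) = 141 and P(11, 7) = 196; 176 is not s-gonal.
Hits: s ∈ {5, 8} → 2.

2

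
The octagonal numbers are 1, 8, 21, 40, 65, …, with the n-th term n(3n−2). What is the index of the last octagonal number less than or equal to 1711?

Solve n(3n−2) ≤ 1711 for integer n.
n = 24 gives 1680 ≤ 1711, while n = 25 gives 1825 > 1711; so the answer is index 24.

24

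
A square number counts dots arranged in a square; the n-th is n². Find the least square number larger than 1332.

1369

Solve n² > 1332 for integer n.
The largest n with value ≤ 1332 is 36 (since 1296 ≤ 1332 < 1369), so the first above is n = 37, value 1369.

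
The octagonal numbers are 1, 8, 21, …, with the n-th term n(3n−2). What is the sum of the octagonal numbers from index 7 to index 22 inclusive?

10648

Σ i(3i−2) = 3Σi² − 2Σi over i = 7..22.
Σi = 253 − 21 = 232 and Σi² = 3795 − 91 = 3704.
3·3704 − 2·232 = 10648.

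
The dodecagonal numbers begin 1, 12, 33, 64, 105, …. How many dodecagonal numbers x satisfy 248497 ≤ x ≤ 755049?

166

The n-th dodecagonal number is n(5n−4).
Smallest index with value ≥ 248497: n = 224 (giving 249984).
Largest index with value ≤ 755049: n = 389 (giving 755049).
Indices 224 through 389: 166 terms.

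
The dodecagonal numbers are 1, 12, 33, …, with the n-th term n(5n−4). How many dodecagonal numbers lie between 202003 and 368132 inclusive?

The n-th dodecagonal number is n(5n−4).
Smallest index with value ≥ 202003: n = 202 (giving 203212).
Largest index with value ≤ 368132: n = 271 (giving 366121).
Indices 202 through 271: 70 terms.

70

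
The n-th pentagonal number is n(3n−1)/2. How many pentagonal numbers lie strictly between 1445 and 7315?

38

The n-th pentagonal number is n(3n−1)/2.
Smallest index with value > 1445: n = 32 (giving 1520).
Largest index with value < 7315: n = 69 (giving 7107).
Indices 32 through 69: 38 terms.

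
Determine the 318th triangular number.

50721

The 318th triangular number is n(n+1)/2 with n = 318.
318·319/2 = 101442/2 = 50721.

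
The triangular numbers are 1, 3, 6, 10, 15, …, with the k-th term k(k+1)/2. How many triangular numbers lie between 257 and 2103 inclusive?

The n-th triangular number is n(n+1)/2.
Smallest index with value ≥ 257: n = 23 (giving 276).
Largest index with value ≤ 2103: n = 64 (giving 2080).
Indices 23 through 64: 42 terms.

42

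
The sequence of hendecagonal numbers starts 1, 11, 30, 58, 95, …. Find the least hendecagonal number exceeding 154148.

155031

Solve n(9n−7)/2 > 154148 for integer n.
The largest n with value ≤ 154148 is 185 (since 153365 ≤ 154148 < 155031), so the first above is n = 186, value 155031.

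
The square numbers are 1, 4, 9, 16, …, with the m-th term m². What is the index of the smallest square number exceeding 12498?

112

Solve n² > 12498 for integer n.
The largest n with value ≤ 12498 is 111 (since 12321 ≤ 12498 < 12544), so the first above is n = 112, value 12544.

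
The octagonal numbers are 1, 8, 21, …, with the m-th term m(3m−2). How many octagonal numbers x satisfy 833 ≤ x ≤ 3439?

The n-th octagonal number is n(3n−2).
Smallest index with value ≥ 833: n = 17 (giving 833).
Largest index with value ≤ 3439: n = 34 (giving 3400).
Indices 17 through 34: 18 terms.

18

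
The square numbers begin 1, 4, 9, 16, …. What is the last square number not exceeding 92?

Solve n² ≤ 92 for integer n.
n = 9 gives 81 ≤ 92, while n = 10 gives 100 > 92; so the answer is 81.

81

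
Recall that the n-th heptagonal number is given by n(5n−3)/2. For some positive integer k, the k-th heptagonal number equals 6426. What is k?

Set n(5n−3)/2 = 6426, giving 5n² − 3n − 12852 = 0.
So n = (3 + 507) / 10 = 510/10 = 51.

51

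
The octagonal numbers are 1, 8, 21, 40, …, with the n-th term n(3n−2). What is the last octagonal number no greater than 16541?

Solve n(3n−2) ≤ 16541 for integer n.
n = 74 gives 16280 ≤ 16541, while n = 75 gives 16725 > 16541; so the answer is 16280.

16280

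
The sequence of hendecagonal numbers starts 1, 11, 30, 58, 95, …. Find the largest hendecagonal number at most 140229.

Solve n(9n−7)/2 ≤ 140229 for integer n.
n = 176 gives 138776 ≤ 140229, while n = 177 gives 140361 > 140229; so the answer is 138776.

138776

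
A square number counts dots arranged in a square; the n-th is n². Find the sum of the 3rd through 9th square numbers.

280

Σ_{i=3}^{9} i² = 285 − 5 = 280.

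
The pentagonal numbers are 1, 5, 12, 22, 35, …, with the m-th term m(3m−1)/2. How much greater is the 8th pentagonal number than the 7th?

22

Consecutive pentagonal numbers differ by 3n − 2: here 3·8 − 2 = 22.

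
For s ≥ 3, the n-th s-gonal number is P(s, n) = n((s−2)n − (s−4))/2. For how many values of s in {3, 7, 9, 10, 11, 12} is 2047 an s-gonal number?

1

s = 3: P(3, 63) = 2016 and P(3, 64) = 2080; 2047 is not s-gonal.
s = 7: P(7, 28) = 1918 and P(7, 29) = 2059; 2047 is not s-gonal.
s = 9: P(9, 24) = 1956 and P(9, 25) = 2125; 2047 is not s-gonal.
s = 10: P(10, 23) = 2047. ✓
s = 11: P(11, 21) = 1911 and P(11, 22) = 2101; 2047 is not s-gonal.
s = 12: P(12, 20) = 1920 and P(12, 21) = 2121; 2047 is not s-gonal.
Hits: s ∈ {10} → 1.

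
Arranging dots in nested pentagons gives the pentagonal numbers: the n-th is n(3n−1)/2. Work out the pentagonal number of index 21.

The 21st pentagonal number is n(3n−1)/2 with n = 21.
21·(3·21 − 1)/2 = 21·62/2 = 21·31 = 651.

651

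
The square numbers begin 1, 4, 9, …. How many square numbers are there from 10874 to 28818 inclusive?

The n-th square number is n².
Smallest index with value ≥ 10874: n = 105 (giving 11025).
Largest index with value ≤ 28818: n = 169 (giving 28561).
Indices 105 through 169: 65 terms.

65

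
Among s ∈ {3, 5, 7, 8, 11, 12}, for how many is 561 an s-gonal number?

s = 3: P(3, 33) = 561. ✓
s = 5: P(5, 19) = 532 and P(5, 20) = 590; 561 is not s-gonal.
s = 7: P(7, 15) = 540 and P(7, 16) = 616; 561 is not s-gonal.
s = 8: P(8, 14) = 560 and P(8, 15) = 645; 561 is not s-gonal.
s = 11: P(11, 11) = 506 and P(11, 12) = 606; 561 is not s-gonal.
s = 12: P(12, 11) = 561. ✓
Hits: s ∈ {3, 12} → 2.

2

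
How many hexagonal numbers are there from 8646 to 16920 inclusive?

The n-th hexagonal number is n(2n−1).
Smallest index with value ≥ 8646: n = 66 (giving 8646).
Largest index with value ≤ 16920: n = 92 (giving 16836).
Indices 66 through 92: 27 terms.

27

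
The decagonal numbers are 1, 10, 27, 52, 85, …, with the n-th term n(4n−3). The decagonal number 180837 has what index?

Set n(4n−3) = 180837, giving 4n² − 3n − 180837 = 0.
So n = (3 + 1701) / 8 = 1704/8 = 213.
Check: 213·(4·213 − 3) = 180837. ✓

213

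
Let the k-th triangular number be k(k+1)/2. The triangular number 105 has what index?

Set n(n+1)/2 = 105, giving n² + n − 210 = 0.
The discriminant is 1 + 8·105 = 841, and √841 = 29.
So n = (-1 + 29) / 2 = 28/2 = 14.

14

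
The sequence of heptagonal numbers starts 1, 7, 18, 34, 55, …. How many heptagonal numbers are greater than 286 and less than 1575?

The n-th heptagonal number is n(5n−3)/2.
Smallest index with value > 286: n = 12 (giving 342).
Largest index with value < 1575: n = 25 (giving 1525).
Indices 12 through 25: 14 terms.

14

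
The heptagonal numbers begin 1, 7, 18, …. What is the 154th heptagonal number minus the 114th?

154·(5·154 − 3)/2 = 59059 and 114·(5·114 − 3)/2 = 32319.
Difference: 59059 − 32319 = 26740.

26740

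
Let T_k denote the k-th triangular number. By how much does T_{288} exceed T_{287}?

Consecutive triangular numbers differ by n: T_{288} − T_{287} = 288.

288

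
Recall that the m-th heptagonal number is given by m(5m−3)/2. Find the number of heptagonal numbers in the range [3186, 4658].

The n-th heptagonal number is n(5n−3)/2.
Smallest index with value ≥ 3186: n = 36 (giving 3186).
Largest index with value ≤ 4658: n = 43 (giving 4558).
Indices 36 through 43: 8 terms.

8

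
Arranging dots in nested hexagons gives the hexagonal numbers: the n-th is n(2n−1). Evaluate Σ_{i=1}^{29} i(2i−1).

Σ i(2i−1) = 2Σi² − Σi over i = 1..29.
Σi = 435 and Σi² = 8555.
2·8555 − 1·435 = 16675.

16675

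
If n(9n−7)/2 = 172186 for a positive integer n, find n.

196

Set n(9n−7)/2 = 172186, giving 9n² − 7n − 344372 = 0.
The discriminant is 49 + 72·172186 = 12397441, and √12397441 = 3521.
So n = (7 + 3521) / 18 = 3528/18 = 196.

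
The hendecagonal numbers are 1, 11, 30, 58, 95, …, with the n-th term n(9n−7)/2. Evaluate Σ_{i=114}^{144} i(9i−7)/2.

2318583

Σ i(9i−7)/2 = (9Σi² − 7Σi) / 2 over i = 114..144.
Σi = 10440 − 6441 = 3999 and Σi² = 1005720 − 487369 = 518351.
(9·518351 − 7·3999) / 2 = 4637166/2 = 2318583.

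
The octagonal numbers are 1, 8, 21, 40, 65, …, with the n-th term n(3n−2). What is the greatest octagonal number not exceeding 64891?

64533

Solve n(3n−2) ≤ 64891 for integer n.
n = 147 gives 64533 ≤ 64891, while n = 148 gives 65416 > 64891; so the answer is 64533.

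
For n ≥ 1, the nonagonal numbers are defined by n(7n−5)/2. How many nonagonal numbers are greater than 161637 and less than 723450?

239

The n-th nonagonal number is n(7n−5)/2.
Smallest index with value > 161637: n = 216 (giving 162756).
Largest index with value < 723450: n = 454 (giving 720271).
Indices 216 through 454: 239 terms.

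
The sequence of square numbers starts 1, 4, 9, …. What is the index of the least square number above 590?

Solve n² > 590 for integer n.
The largest n with value ≤ 590 is 24 (since 576 ≤ 590 < 625), so the first above is n = 25, value 625.

25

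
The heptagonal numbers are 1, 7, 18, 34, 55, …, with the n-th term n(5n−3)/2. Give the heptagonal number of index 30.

The 30th heptagonal number is n(5n−3)/2 with n = 30.
30·(5·30 − 3)/2 = 30·147/2 = 2205.

2205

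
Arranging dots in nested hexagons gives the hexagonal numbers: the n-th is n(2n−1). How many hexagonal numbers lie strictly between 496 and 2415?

18

The n-th hexagonal number is n(2n−1).
Smallest index with value > 496: n = 17 (giving 561).
Largest index with value < 2415: n = 34 (giving 2278).
Indices 17 through 34: 18 terms.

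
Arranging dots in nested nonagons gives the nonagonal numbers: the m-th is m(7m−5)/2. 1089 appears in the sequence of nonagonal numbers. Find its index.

Set n(7n−5)/2 = 1089, giving 7n² − 5n − 2178 = 0.
The discriminant is 25 + 56·1089 = 61009, and √61009 = 247.
So n = (5 + 247) / 14 = 252/14 = 18.

18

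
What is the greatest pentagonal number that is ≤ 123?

Solve n(3n−1)/2 ≤ 123 for integer n.
n = 9 gives 117 ≤ 123, while n = 10 gives 145 > 123; so the answer is 117.

117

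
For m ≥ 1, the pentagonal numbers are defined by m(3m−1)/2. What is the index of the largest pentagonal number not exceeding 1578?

32

Solve n(3n−1)/2 ≤ 1578 for integer n.
n = 32 gives 1520 ≤ 1578, while n = 33 gives 1617 > 1578; so the answer is index 32.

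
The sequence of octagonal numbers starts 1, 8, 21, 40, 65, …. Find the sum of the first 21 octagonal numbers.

9471

Σ i(3i−2) = 3Σi² − 2Σi over i = 1..21.
Σi = 231 and Σi² = 3311.
3·3311 − 2·231 = 9471.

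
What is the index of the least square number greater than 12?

4

Solve n² > 12 for integer n.
The largest n with value ≤ 12 is 3 (since 9 ≤ 12 < 16), so the first above is n = 4, value 16.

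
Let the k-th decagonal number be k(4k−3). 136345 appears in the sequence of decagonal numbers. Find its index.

Set n(4n−3) = 136345, giving 4n² − 3n − 136345 = 0.
The discriminant is 9 + 16·136345 = 2181529, and √2181529 = 1477.
So n = (3 + 1477) / 8 = 1480/8 = 185.
Check: 185·(4·185 − 3) = 136345. ✓

185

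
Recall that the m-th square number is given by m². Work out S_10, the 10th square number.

100

The 10th square number is n² with n = 10.
10² = 100.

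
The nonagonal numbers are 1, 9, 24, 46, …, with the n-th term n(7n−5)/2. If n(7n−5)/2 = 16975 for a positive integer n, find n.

Set n(7n−5)/2 = 16975, giving 7n² − 5n − 33950 = 0.
The discriminant is 25 + 56·16975 = 950625, and √950625 = 975.
So n = (5 + 975) / 14 = 980/14 = 70.
Check: 70·(7·70 − 5)/2 = 16975. ✓

70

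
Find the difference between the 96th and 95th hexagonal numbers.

Consecutive hexagonal numbers differ by 4n − 3: here 4·96 − 3 = 381.

381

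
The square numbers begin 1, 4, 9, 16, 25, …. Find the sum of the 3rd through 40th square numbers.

22135

Σ_{i=3}^{40} i² = 22140 − 5 = 22135.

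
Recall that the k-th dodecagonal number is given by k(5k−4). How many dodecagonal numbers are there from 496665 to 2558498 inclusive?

The n-th dodecagonal number is n(5n−4).
Smallest index with value ≥ 496665: n = 316 (giving 498016).
Largest index with value ≤ 2558498: n = 715 (giving 2553265).
Indices 316 through 715: 400 terms.

400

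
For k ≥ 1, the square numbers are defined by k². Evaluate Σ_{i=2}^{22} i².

Σ_{i=2}^{22} i² = 3795 − 1 = 3794.

3794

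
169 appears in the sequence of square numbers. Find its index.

We need n² = 169, so n = √169 = 13.

13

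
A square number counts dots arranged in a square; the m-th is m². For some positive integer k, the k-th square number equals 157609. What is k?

We need n² = 157609, so n = √157609 = 397.

397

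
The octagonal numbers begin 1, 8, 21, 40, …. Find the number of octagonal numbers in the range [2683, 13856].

The n-th octagonal number is n(3n−2).
Smallest index with value ≥ 2683: n = 31 (giving 2821).
Largest index with value ≤ 13856: n = 68 (giving 13736).
Indices 31 through 68: 38 terms.

38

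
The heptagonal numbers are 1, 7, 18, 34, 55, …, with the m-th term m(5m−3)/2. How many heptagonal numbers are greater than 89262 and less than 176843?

The n-th heptagonal number is n(5n−3)/2.
Smallest index with value > 89262: n = 190 (giving 89965).
Largest index with value < 176843: n = 266 (giving 176491).
Indices 190 through 266: 77 terms.

77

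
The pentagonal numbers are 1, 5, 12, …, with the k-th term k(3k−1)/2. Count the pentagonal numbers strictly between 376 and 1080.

10

The n-th pentagonal number is n(3n−1)/2.
Smallest index with value > 376: n = 17 (giving 425).
Largest index with value < 1080: n = 26 (giving 1001).
Indices 17 through 26: 10 terms.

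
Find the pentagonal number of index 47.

47·(3·47 − 1)/2 = 47·140/2 = 47·70 = 3290.

3290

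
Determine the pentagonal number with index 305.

The 305th pentagonal number is n(3n−1)/2 with n = 305.
305·(3·305 − 1)/2 = 305·914/2 = 305·457 = 139385.

139385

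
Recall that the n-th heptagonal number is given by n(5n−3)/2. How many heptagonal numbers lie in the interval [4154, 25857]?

61

The n-th heptagonal number is n(5n−3)/2.
Smallest index with value ≥ 4154: n = 42 (giving 4347).
Largest index with value ≤ 25857: n = 102 (giving 25857).
Indices 42 through 102: 61 terms.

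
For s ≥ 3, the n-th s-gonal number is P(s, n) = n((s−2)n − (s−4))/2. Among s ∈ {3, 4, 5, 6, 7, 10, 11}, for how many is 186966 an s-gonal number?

2

s = 3: P(3, 611) = 186966. ✓
s = 4: P(4, 432) = 186624 and P(4, 433) = 187489; 186966 is not s-gonal.
s = 5: P(5, 353) = 186737 and P(5, 354) = 187797; 186966 is not s-gonal.
s = 6: P(6, 306) = 186966. ✓
s = 7: P(7, 273) = 185913 and P(7, 274) = 187279; 186966 is not s-gonal.
s = 10: P(10, 216) = 185976 and P(10, 217) = 187705; 186966 is not s-gonal.
s = 11: P(11, 204) = 186558 and P(11, 205) = 188395; 186966 is not s-gonal.
Hits: s ∈ {3, 6} → 2.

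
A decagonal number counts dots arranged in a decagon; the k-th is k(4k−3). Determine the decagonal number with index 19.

19·(4·19 − 3) = 19·73 = 1387.

1387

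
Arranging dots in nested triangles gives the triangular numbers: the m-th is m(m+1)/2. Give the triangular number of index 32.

528

32·33/2 = 1056/2 = 528.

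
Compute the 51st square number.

51² = 2601.

2601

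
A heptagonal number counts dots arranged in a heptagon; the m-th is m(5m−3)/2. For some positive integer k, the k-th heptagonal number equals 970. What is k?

20

Set n(5n−3)/2 = 970, giving 5n² − 3n − 1940 = 0.
The discriminant is 9 + 40·970 = 38809, and √38809 = 197.
So n = (3 + 197) / 10 = 200/10 = 20.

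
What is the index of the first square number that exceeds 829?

29

Solve n² > 829 for integer n.
The largest n with value ≤ 829 is 28 (since 784 ≤ 829 < 841), so the first above is n = 29, value 841.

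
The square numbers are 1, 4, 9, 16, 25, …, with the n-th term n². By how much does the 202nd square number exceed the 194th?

3168

202² = 40804 and 194² = 37636.
Difference: 40804 − 37636 = 3168.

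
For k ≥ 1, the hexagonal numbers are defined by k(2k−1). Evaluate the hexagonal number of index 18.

The 18th hexagonal number is n(2n−1) with n = 18.
18·(2·18 − 1) = 18·35 = 630.

630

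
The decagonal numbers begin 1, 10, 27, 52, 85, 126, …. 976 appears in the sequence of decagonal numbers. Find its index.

Set n(4n−3) = 976, giving 4n² − 3n − 976 = 0.
The discriminant is 9 + 16·976 = 15625, and √15625 = 125.
So n = (3 + 125) / 8 = 128/8 = 16.
Check: 16·(4·16 − 3) = 976. ✓

16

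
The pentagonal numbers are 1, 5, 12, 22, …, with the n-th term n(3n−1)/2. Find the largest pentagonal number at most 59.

Solve n(3n−1)/2 ≤ 59 for integer n.
n = 6 gives 51 ≤ 59, while n = 7 gives 70 > 59; so the answer is 51.

51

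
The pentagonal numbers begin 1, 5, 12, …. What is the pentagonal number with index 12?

210

The 12th pentagonal number is n(3n−1)/2 with n = 12.
12·(3·12 − 1)/2 = 12·35/2 = 210.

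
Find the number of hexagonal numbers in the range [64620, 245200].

171

The n-th hexagonal number is n(2n−1).
Smallest index with value ≥ 64620: n = 180 (giving 64620).
Largest index with value ≤ 245200: n = 350 (giving 244650).
Indices 180 through 350: 171 terms.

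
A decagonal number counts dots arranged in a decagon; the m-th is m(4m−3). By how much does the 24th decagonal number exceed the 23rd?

Consecutive decagonal numbers differ by 8n − 7: here 8·24 − 7 = 185.

185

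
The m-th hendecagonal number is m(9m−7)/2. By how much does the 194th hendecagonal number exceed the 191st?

194·(9·194 − 7)/2 = 168683 and 191·(9·191 − 7)/2 = 163496.
Difference: 168683 − 163496 = 5187.

5187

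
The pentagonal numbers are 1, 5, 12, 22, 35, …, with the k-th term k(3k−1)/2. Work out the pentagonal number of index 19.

The 19th pentagonal number is n(3n−1)/2 with n = 19.
19·(3·19 − 1)/2 = 19·56/2 = 19·28 = 532.

532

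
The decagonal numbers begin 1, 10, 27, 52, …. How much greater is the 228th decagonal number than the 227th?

Consecutive decagonal numbers differ by 8n − 7: here 8·228 − 7 = 1817.

1817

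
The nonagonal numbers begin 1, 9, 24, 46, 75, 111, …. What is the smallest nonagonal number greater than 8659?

8976

Solve n(7n−5)/2 > 8659 for integer n.
The largest n with value ≤ 8659 is 50 (since 8625 ≤ 8659 < 8976), so the first above is n = 51, value 8976.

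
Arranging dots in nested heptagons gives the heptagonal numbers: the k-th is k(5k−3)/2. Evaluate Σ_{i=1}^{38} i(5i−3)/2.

46436

Σ i(5i−3)/2 = (5Σi² − 3Σi) / 2 over i = 1..38.
Σi = 741 and Σi² = 19019.
(5·19019 − 3·741) / 2 = 92872/2 = 46436.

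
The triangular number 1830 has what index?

60

Set n(n+1)/2 = 1830, giving n² + n − 3660 = 0.
The discriminant is 1 + 8·1830 = 14641, and √14641 = 121.
So n = (-1 + 121) / 2 = 120/2 = 60.
Check: 60·61/2 = 1830. ✓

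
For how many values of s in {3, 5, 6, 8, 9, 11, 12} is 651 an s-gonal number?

s = 3: P(3, 35) = 630 and P(3, 36) = 666; 651 is not s-gonal.
s = 5: P(5, 21) = 651. ✓
s = 6: P(6, 18) = 630 and P(6, 19) = 703; 651 is not s-gonal.
s = 8: P(8, 15) = 645 and P(8, 16) = 736; 651 is not s-gonal.
s = 9: P(9, 14) = 651. ✓
s = 11: P(11, 12) = 606 and P(11, 13) = 715; 651 is not s-gonal.
s = 12: P(12, 11) = 561 and P(12, 12) = 672; 651 is not s-gonal.
Hits: s ∈ {5, 9} → 2.

2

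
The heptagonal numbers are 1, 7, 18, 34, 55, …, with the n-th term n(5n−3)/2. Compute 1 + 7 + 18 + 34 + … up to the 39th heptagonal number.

50180

Σ i(5i−3)/2 = (5Σi² − 3Σi) / 2 over i = 1..39.
Σi = 780 and Σi² = 20540.
(5·20540 − 3·780) / 2 = 100360/2 = 50180.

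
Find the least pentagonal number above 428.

477

Solve n(3n−1)/2 > 428 for integer n.
The largest n with value ≤ 428 is 17 (since 425 ≤ 428 < 477), so the first above is n = 18, value 477.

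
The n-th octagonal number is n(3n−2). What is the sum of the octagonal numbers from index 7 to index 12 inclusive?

1563

Σ i(3i−2) = 3Σi² − 2Σi over i = 7..12.
Σi = 78 − 21 = 57 and Σi² = 650 − 91 = 559.
3·559 − 2·57 = 1563.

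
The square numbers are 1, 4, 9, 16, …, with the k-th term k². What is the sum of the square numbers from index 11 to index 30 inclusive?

Σ_{i=11}^{30} i² = 9455 − 385 = 9070.

9070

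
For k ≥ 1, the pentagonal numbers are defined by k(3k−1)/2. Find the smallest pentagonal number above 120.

145

Solve n(3n−1)/2 > 120 for integer n.
The largest n with value ≤ 120 is 9 (since 117 ≤ 120 < 145), so the first above is n = 10, value 145.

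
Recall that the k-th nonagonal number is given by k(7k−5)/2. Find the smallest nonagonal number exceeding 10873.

Solve n(7n−5)/2 > 10873 for integer n.
The largest n with value ≤ 10873 is 56 (since 10836 ≤ 10873 < 11229), so the first above is n = 57, value 11229.

11229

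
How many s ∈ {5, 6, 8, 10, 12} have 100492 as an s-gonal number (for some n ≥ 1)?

s = 5: P(5, 259) = 100492. ✓
s = 6: P(6, 224) = 100128 and P(6, 225) = 101025; 100492 is not s-gonal.
s = 8: P(8, 183) = 100101 and P(8, 184) = 101200; 100492 is not s-gonal.
s = 10: P(10, 158) = 99382 and P(10, 159) = 100647; 100492 is not s-gonal.
s = 12: P(12, 142) = 100252 and P(12, 143) = 101673; 100492 is not s-gonal.
Hits: s ∈ {5} → 1.

1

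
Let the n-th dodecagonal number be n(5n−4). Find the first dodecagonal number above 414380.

Solve n(5n−4) > 414380 for integer n.
The largest n with value ≤ 414380 is 288 (since 413568 ≤ 414380 < 416449), so the first above is n = 289, value 416449.

416449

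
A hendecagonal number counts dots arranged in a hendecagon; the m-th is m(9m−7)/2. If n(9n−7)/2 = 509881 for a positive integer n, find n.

337

Set n(9n−7)/2 = 509881, giving 9n² − 7n − 1019762 = 0.
The discriminant is 49 + 72·509881 = 36711481, and √36711481 = 6059.
So n = (7 + 6059) / 18 = 6066/18 = 337.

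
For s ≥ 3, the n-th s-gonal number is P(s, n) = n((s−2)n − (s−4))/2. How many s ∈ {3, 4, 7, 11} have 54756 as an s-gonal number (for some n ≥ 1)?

s = 3: P(3, 330) = 54615 and P(3, 331) = 54946; 54756 is not s-gonal.
s = 4: P(4, 234) = 54756. ✓
s = 7: P(7, 148) = 54538 and P(7, 149) = 55279; 54756 is not s-gonal.
s = 11: P(11, 110) = 54065 and P(11, 111) = 55056; 54756 is not s-gonal.
Hits: s ∈ {4} → 1.

1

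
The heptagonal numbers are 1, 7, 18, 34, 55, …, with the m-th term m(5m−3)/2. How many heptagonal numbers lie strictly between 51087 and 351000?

231

The n-th heptagonal number is n(5n−3)/2.
Smallest index with value > 51087: n = 144 (giving 51624).
Largest index with value < 351000: n = 374 (giving 349129).
Indices 144 through 374: 231 terms.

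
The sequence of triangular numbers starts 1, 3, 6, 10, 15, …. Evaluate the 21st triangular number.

231

The 21st triangular number is n(n+1)/2 with n = 21.
21·22/2 = 462/2 = 231.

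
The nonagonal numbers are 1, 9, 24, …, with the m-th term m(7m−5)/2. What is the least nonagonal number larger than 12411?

Solve n(7n−5)/2 > 12411 for integer n.
The largest n with value ≤ 12411 is 59 (since 12036 ≤ 12411 < 12450), so the first above is n = 60, value 12450.

12450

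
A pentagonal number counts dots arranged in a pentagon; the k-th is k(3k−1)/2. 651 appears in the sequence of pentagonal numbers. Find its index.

21

Set n(3n−1)/2 = 651, giving 3n² − n − 1302 = 0.
The discriminant is 1 + 24·651 = 15625, and √15625 = 125.
So n = (1 + 125) / 6 = 126/6 = 21.
Check: 21·(3·21 − 1)/2 = 651. ✓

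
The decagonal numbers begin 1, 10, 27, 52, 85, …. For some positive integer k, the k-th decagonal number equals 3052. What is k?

Set n(4n−3) = 3052, giving 4n² − 3n − 3052 = 0.
The discriminant is 9 + 16·3052 = 48841, and √48841 = 221.
So n = (3 + 221) / 8 = 224/8 = 28.
Check: 28·(4·28 − 3) = 3052. ✓

28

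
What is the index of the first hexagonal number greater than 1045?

24

Solve n(2n−1) > 1045 for integer n.
The largest n with value ≤ 1045 is 23 (since 1035 ≤ 1045 < 1128), so the first above is n = 24, value 1128.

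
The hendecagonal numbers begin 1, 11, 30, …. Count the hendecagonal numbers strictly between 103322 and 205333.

The n-th hendecagonal number is n(9n−7)/2.
Smallest index with value > 103322: n = 152 (giving 103436).
Largest index with value < 205333: n = 213 (giving 203415).
Indices 152 through 213: 62 terms.

62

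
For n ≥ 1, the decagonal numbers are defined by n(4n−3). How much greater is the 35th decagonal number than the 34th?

Consecutive decagonal numbers differ by 8n − 7: here 8·35 − 7 = 273.

273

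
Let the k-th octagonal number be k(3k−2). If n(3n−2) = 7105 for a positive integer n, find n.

Set n(3n−2) = 7105, giving 3n² − 2n − 7105 = 0.
So n = (2 + 292) / 6 = 294/6 = 49.

49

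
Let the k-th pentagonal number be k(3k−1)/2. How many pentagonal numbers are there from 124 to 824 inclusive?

14

The n-th pentagonal number is n(3n−1)/2.
Smallest index with value ≥ 124: n = 10 (giving 145).
Largest index with value ≤ 824: n = 23 (giving 782).
Indices 10 through 23: 14 terms.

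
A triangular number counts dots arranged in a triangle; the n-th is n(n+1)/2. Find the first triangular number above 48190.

48205

Solve n(n+1)/2 > 48190 for integer n.
The largest n with value ≤ 48190 is 309 (since 47895 ≤ 48190 < 48205), so the first above is n = 310, value 48205.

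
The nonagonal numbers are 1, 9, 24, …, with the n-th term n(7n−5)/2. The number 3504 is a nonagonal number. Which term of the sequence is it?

Set n(7n−5)/2 = 3504, giving 7n² − 5n − 7008 = 0.
So n = (5 + 443) / 14 = 448/14 = 32.
Check: 32·(7·32 − 5)/2 = 3504. ✓

32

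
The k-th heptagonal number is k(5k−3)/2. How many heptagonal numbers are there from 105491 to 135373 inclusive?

The n-th heptagonal number is n(5n−3)/2.
Smallest index with value ≥ 105491: n = 206 (giving 105781).
Largest index with value ≤ 135373: n = 233 (giving 135373).
Indices 206 through 233: 28 terms.

28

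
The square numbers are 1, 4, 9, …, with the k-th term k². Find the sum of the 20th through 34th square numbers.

Σ_{i=20}^{34} i² = 13685 − 2470 = 11215.

11215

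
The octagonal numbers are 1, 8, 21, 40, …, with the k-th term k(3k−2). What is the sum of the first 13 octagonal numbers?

2275

Σ i(3i−2) = 3Σi² − 2Σi over i = 1..13.
Σi = 91 and Σi² = 819.
3·819 − 2·91 = 2275.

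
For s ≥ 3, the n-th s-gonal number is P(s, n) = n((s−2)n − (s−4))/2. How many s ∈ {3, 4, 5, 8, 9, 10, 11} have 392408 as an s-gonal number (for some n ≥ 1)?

1

s = 3: P(3, 885) = 392055 and P(3, 886) = 392941; 392408 is not s-gonal.
s = 4: P(4, 626) = 391876 and P(4, 627) = 393129; 392408 is not s-gonal.
s = 5: P(5, 511) = 391426 and P(5, 512) = 392960; 392408 is not s-gonal.
s = 8: P(8, 362) = 392408. ✓
s = 9: P(9, 335) = 391950 and P(9, 336) = 394296; 392408 is not s-gonal.
s = 10: P(10, 313) = 390937 and P(10, 314) = 393442; 392408 is not s-gonal.
s = 11: P(11, 295) = 390580 and P(11, 296) = 393236; 392408 is not s-gonal.
Hits: s ∈ {8} → 1.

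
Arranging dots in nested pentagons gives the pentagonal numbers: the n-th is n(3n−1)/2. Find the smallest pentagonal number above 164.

Solve n(3n−1)/2 > 164 for integer n.
The largest n with value ≤ 164 is 10 (since 145 ≤ 164 < 176), so the first above is n = 11, value 176.

176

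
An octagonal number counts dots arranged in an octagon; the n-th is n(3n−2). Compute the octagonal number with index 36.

The 36th octagonal number is n(3n−2) with n = 36.
36·(3·36 − 2) = 36·106 = 3816.

3816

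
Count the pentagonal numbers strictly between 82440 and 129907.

60

The n-th pentagonal number is n(3n−1)/2.
Smallest index with value > 82440: n = 235 (giving 82720).
Largest index with value < 129907: n = 294 (giving 129507).
Indices 235 through 294: 60 terms.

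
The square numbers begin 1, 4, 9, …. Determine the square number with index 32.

1024

The 32nd square number is n² with n = 32.
32² = 1024.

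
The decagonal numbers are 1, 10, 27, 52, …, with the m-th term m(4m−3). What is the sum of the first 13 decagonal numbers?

3003

Σ i(4i−3) = 4Σi² − 3Σi over i = 1..13.
Σi = 91 and Σi² = 819.
4·819 − 3·91 = 3003.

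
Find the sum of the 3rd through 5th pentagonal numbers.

69

Σ i(3i−1)/2 = (3Σi² − Σi) / 2 over i = 3..5.
Σi = 15 − 3 = 12 and Σi² = 55 − 5 = 50.
(3·50 − 1·12) / 2 = 138/2 = 69.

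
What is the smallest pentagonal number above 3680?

Solve n(3n−1)/2 > 3680 for integer n.
The largest n with value ≤ 3680 is 49 (since 3577 ≤ 3680 < 3725), so the first above is n = 50, value 3725.

3725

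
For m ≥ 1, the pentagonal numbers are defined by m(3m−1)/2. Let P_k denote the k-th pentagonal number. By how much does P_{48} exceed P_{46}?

48·(3·48 − 1)/2 = 3432 and 46·(3·46 − 1)/2 = 3151.
Difference: 3432 − 3151 = 281.

281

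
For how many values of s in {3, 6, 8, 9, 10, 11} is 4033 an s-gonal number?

s = 3: P(3, 89) = 4005 and P(3, 90) = 4095; 4033 is not s-gonal.
s = 6: P(6, 45) = 4005 and P(6, 46) = 4186; 4033 is not s-gonal.
s = 8: P(8, 37) = 4033. ✓
s = 9: P(9, 34) = 3961 and P(9, 35) = 4200; 4033 is not s-gonal.
s = 10: P(10, 32) = 4000 and P(10, 33) = 4257; 4033 is not s-gonal.
s = 11: P(11, 30) = 3945 and P(11, 31) = 4216; 4033 is not s-gonal.
Hits: s ∈ {8} → 1.

1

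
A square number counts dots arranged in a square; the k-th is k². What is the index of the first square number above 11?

4

Solve n² > 11 for integer n.
The largest n with value ≤ 11 is 3 (since 9 ≤ 11 < 16), so the first above is n = 4, value 16.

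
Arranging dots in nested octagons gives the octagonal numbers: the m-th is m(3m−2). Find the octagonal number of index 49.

49·(3·49 − 2) = 49·145 = 7105.

7105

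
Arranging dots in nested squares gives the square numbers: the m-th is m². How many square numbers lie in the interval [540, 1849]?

The n-th square number is n².
Smallest index with value ≥ 540: n = 24 (giving 576).
Largest index with value ≤ 1849: n = 43 (giving 1849).
Indices 24 through 43: 20 terms.

20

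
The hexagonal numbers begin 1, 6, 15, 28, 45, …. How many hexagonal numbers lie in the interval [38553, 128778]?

The n-th hexagonal number is n(2n−1).
Smallest index with value ≥ 38553: n = 140 (giving 39060).
Largest index with value ≤ 128778: n = 254 (giving 128778).
Indices 140 through 254: 115 terms.

115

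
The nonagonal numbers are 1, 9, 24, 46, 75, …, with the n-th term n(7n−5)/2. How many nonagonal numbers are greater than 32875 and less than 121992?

90

The n-th nonagonal number is n(7n−5)/2.
Smallest index with value > 32875: n = 98 (giving 33369).
Largest index with value < 121992: n = 187 (giving 121924).
Indices 98 through 187: 90 terms.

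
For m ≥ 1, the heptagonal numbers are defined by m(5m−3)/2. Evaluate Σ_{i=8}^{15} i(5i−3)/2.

Σ i(5i−3)/2 = (5Σi² − 3Σi) / 2 over i = 8..15.
Σi = 120 − 28 = 92 and Σi² = 1240 − 140 = 1100.
(5·1100 − 3·92) / 2 = 5224/2 = 2612.

2612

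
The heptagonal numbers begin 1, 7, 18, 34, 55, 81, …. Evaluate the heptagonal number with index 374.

374·(5·374 − 3)/2 = 374·1867/2 = 349129.

349129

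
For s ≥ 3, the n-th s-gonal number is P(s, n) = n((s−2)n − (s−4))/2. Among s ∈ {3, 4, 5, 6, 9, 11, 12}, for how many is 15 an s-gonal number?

2

s = 3: P(3, 5) = 15. ✓
s = 4: P(4, 3) = 9 and P(4, 4) = 16; 15 is not s-gonal.
s = 5: P(5, 3) = 12 and P(5, 4) = 22; 15 is not s-gonal.
s = 6: P(6, 3) = 15. ✓
s = 9: P(9, 2) = 9 and P(9, 3) = 24; 15 is not s-gonal.
s = 11: P(11, 2) = 11 and P(11, 3) = 30; 15 is not s-gonal.
s = 12: P(12, 2) = 12 and P(12, 3) = 33; 15 is not s-gonal.
Hits: s ∈ {3, 6} → 2.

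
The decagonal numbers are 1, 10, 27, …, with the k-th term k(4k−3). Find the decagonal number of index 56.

12376

The 56th decagonal number is n(4n−3) with n = 56.
56·(4·56 − 3) = 56·221 = 12376.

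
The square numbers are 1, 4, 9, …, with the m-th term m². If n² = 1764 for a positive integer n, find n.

We need n² = 1764, so n = √1764 = 42.
Check: 42² = 1764. ✓

42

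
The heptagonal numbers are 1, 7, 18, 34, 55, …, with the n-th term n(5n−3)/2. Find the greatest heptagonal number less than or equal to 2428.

Solve n(5n−3)/2 ≤ 2428 for integer n.
n = 31 gives 2356 ≤ 2428, while n = 32 gives 2512 > 2428; so the answer is 2356.

2356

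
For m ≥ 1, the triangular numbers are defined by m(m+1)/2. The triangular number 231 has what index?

Set n(n+1)/2 = 231, giving n² + n − 462 = 0.
The discriminant is 1 + 8·231 = 1849, and √1849 = 43.
So n = (-1 + 43) / 2 = 42/2 = 21.

21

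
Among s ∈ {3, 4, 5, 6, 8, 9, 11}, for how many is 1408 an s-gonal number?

s = 3: P(3, 52) = 1378 and P(3, 53) = 1431; 1408 is not s-gonal.
s = 4: P(4, 37) = 1369 and P(4, 38) = 1444; 1408 is not s-gonal.
s = 5: P(5, 30) = 1335 and P(5, 31) = 1426; 1408 is not s-gonal.
s = 6: P(6, 26) = 1326 and P(6, 27) = 1431; 1408 is not s-gonal.
s = 8: P(8, 22) = 1408. ✓
s = 9: P(9, 20) = 1350 and P(9, 21) = 1491; 1408 is not s-gonal.
s = 11: P(11, 18) = 1395 and P(11, 19) = 1558; 1408 is not s-gonal.
Hits: s ∈ {8} → 1.

1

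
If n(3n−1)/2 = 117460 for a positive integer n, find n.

280

Set n(3n−1)/2 = 117460, giving 3n² − n − 234920 = 0.
So n = (1 + 1679) / 6 = 1680/6 = 280.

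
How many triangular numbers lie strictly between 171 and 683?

The n-th triangular number is n(n+1)/2.
Smallest index with value > 171: n = 19 (giving 190).
Largest index with value < 683: n = 36 (giving 666).
Indices 19 through 36: 18 terms.

18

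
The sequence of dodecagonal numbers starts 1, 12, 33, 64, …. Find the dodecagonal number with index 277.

277·(5·277 − 4) = 277·1381 = 382537.

382537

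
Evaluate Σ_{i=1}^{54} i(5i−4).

Σ i(5i−4) = 5Σi² − 4Σi over i = 1..54.
Σi = 1485 and Σi² = 53955.
5·53955 − 4·1485 = 263835.

263835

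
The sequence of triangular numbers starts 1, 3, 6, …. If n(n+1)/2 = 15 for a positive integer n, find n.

Set n(n+1)/2 = 15, giving n² + n − 30 = 0.
The discriminant is 1 + 8·15 = 121, and √121 = 11.
So n = (-1 + 11) / 2 = 10/2 = 5.
Check: 5·6/2 = 15. ✓

5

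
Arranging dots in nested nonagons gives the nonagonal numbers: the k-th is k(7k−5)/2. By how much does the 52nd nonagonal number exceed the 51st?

358

Consecutive nonagonal numbers differ by 7n − 6: here 7·52 − 6 = 358.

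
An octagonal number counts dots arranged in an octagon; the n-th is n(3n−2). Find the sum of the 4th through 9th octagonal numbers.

Σ i(3i−2) = 3Σi² − 2Σi over i = 4..9.
Σi = 45 − 6 = 39 and Σi² = 285 − 14 = 271.
3·271 − 2·39 = 735.

735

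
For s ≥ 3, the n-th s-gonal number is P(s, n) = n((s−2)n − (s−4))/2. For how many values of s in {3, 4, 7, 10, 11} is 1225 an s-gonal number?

s = 3: P(3, 49) = 1225. ✓
s = 4: P(4, 35) = 1225. ✓
s = 7: P(7, 22) = 1177 and P(7, 23) = 1288; 1225 is not s-gonal.
s = 10: P(10, 17) = 1105 and P(10, 18) = 1242; 1225 is not s-gonal.
s = 11: P(11, 16) = 1096 and P(11, 17) = 1241; 1225 is not s-gonal.
Hits: s ∈ {3, 4} → 2.

2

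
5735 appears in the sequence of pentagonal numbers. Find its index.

Set n(3n−1)/2 = 5735, giving 3n² − n − 11470 = 0.
So n = (1 + 371) / 6 = 372/6 = 62.

62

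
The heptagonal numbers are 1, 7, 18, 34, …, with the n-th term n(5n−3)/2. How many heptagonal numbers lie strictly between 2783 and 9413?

The n-th heptagonal number is n(5n−3)/2.
Smallest index with value > 2783: n = 34 (giving 2839).
Largest index with value < 9413: n = 61 (giving 9211).
Indices 34 through 61: 28 terms.

28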